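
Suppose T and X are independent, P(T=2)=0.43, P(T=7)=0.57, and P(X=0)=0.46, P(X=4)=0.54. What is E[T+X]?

7.01

E[T+X] = Σ_t Σ_x (t+x) · P(T=t)P(X=x)
 = 2·0.1978 + 6·0.2322 + 7·0.2622 + 11·0.3078
 = 0.3956 + 1.3932 + 1.8354 + 3.3858
 = 7.01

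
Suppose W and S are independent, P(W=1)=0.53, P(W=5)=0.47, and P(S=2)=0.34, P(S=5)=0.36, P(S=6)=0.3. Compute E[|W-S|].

E[|W-S|] = Σ_w Σ_s |w-s| · P(W=w)P(S=s)
 = 1·0.1802 + 4·0.1908 + 5·0.159 + 3·0.1598 + 0·0.1692 + 1·0.141
 = 0.1802 + 0.7632 + 0.795 + 0.4794 + 0 + 0.141
 = 2.3588

2.3588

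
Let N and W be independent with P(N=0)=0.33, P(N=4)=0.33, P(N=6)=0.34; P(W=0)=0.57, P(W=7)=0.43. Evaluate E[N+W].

6.37

E[N+W] = Σ_n Σ_w (n+w) · P(N=n)P(W=w)
 = 0·0.1881 + 7·0.1419 + 4·0.1881 + 11·0.1419 + 6·0.1938 + 13·0.1462
 = 0 + 0.9933 + 0.7524 + 1.5609 + 1.1628 + 1.9006
 = 6.37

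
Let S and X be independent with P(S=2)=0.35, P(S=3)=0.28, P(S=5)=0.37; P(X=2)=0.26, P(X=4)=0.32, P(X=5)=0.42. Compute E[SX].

E[SX] = Σ_s Σ_x sx · P(S=s)P(X=x)
 = 4·0.091 + 8·0.112 + 10·0.147 + 6·0.0728 + 12·0.0896 + 15·0.1176 + 10·0.0962 + 20·0.1184 + 25·0.1554
 = 0.364 + 0.896 + 1.47 + 0.4368 + 1.0752 + 1.764 + 0.962 + 2.368 + 3.885
 = 13.221

13.221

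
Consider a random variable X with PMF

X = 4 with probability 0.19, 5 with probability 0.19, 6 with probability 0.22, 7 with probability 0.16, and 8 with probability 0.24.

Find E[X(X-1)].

E[X(X-1)] = Σ x(x-1)·P(X=x)
 = 12·0.19 + 20·0.19 + 30·0.22 + 42·0.16 + 56·0.24
 = 2.28 + 3.8 + 6.6 + 6.72 + 13.44
 = 32.84

32.84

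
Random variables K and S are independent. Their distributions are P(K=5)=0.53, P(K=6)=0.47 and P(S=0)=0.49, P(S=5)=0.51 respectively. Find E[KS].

13.9485

E[KS] = Σ_k Σ_s ks · P(K=k)P(S=s)
 = 0·0.2597 + 25·0.2703 + 0·0.2303 + 30·0.2397
 = 0 + 6.7575 + 0 + 7.191
 = 13.9485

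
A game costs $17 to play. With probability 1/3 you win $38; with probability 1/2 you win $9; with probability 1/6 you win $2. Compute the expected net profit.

E[payout] = 38·1/3 + 9·1/2 + 2·1/6
 = 38/3 + 9/2 + 1/3
 = 35/2
Net = 35/2 - 17 = 1/2

0.5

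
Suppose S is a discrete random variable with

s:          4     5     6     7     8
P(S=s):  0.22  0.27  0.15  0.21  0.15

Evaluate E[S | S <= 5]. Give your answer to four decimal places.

4.5510

P(S <= 5) = 0.22 + 0.27 = 0.49.
E[S | S <= 5] = [4·0.22 + 5·0.27] / 0.49
 = 2.23 / 0.49
 = 223/49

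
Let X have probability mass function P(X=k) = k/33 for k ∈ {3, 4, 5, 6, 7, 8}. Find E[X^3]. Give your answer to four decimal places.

265.3030

E[X^3] = Σ x^3·P(X=x)
 = 27·1/11 + 64·4/33 + 125·5/33 + 216·2/11 + 343·7/33 + 512·8/33
 = 27/11 + 256/33 + 625/33 + 432/11 + 2401/33 + 4096/33
 = 8755/33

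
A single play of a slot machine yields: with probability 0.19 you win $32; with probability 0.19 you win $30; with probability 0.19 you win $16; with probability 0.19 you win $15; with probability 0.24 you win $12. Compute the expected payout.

20.55

E[payout] = 32·0.19 + 30·0.19 + 16·0.19 + 15·0.19 + 12·0.24
 = 6.08 + 5.7 + 3.04 + 2.85 + 2.88
 = 20.55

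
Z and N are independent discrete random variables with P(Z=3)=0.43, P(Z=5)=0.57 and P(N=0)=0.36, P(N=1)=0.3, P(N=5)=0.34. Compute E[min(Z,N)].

1.7076

E[min(Z,N)] = Σ_z Σ_n min(z,n) · P(Z=z)P(N=n)
 = 0·0.1548 + 1·0.129 + 3·0.1462 + 0·0.2052 + 1·0.171 + 5·0.1938
 = 0 + 0.129 + 0.4386 + 0 + 0.171 + 0.969
 = 1.7076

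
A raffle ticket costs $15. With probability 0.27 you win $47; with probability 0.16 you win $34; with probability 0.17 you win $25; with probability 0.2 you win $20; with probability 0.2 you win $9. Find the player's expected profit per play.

E[payout] = 47·0.27 + 34·0.16 + 25·0.17 + 20·0.2 + 9·0.2
 = 12.69 + 5.44 + 4.25 + 4 + 1.8
 = 28.18
Net = 28.18 - 15 = 13.18

13.18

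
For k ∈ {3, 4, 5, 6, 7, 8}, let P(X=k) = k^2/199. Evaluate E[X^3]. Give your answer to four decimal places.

E[X^3] = Σ x^3·P(X=x)
 = 27·9/199 + 64·16/199 + 125·25/199 + 216·36/199 + 343·49/199 + 512·64/199
 = 243/199 + 1024/199 + 3125/199 + 7776/199 + 16807/199 + 32768/199
 = 61743/199

310.2663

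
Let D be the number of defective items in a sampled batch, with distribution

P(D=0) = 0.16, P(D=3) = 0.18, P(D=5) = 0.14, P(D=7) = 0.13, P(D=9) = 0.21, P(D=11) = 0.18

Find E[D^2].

50.28

E[D^2] = Σ d^2·P(D=d)
 = 0·0.16 + 9·0.18 + 25·0.14 + 49·0.13 + 81·0.21 + 121·0.18
 = 0 + 1.62 + 3.5 + 6.37 + 17.01 + 21.78
 = 50.28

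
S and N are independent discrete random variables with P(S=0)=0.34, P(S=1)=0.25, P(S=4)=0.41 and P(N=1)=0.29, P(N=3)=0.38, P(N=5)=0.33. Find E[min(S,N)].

1.3775

E[min(S,N)] = Σ_s Σ_n min(s,n) · P(S=s)P(N=n)
 = 0·0.0986 + 0·0.1292 + 0·0.1122 + 1·0.0725 + 1·0.095 + 1·0.0825 + 1·0.1189 + 3·0.1558 + 4·0.1353
 = 0 + 0 + 0 + 0.0725 + 0.095 + 0.0825 + 0.1189 + 0.4674 + 0.5412
 = 1.3775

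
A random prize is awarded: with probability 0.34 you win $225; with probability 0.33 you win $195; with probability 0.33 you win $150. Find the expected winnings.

E[payout] = 225·0.34 + 195·0.33 + 150·0.33
 = 76.5 + 64.35 + 49.5
 = 190.35

190.35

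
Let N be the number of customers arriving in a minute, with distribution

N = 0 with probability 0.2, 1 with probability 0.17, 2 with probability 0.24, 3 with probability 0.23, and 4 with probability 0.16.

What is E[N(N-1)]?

E[N(N-1)] = Σ n(n-1)·P(N=n)
 = 0·0.2 + 0·0.17 + 2·0.24 + 6·0.23 + 12·0.16
 = 0 + 0 + 0.48 + 1.38 + 1.92
 = 3.78

3.78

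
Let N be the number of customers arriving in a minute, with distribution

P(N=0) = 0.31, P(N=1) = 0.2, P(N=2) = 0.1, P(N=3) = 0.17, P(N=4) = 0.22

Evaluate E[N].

E[N] = Σ n·P(N=n)
 = 0·0.31 + 1·0.2 + 2·0.1 + 3·0.17 + 4·0.22
 = 0 + 0.2 + 0.2 + 0.51 + 0.88
 = 1.79

1.79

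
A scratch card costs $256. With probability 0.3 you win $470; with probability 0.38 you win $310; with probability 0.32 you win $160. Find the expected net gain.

E[payout] = 470·0.3 + 310·0.38 + 160·0.32
 = 141 + 117.8 + 51.2
 = 310
Net = 310 - 256 = 54

54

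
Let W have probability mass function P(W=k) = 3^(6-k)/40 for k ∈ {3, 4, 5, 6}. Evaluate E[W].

3.45

E[W] = Σ w·P(W=w)
 = 3·27/40 + 4·9/40 + 5·3/40 + 6·1/40
 = 81/40 + 9/10 + 3/8 + 3/20
 = 69/20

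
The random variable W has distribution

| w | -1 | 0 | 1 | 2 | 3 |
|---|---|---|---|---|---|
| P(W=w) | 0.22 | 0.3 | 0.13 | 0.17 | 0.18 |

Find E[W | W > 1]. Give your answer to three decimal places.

P(W > 1) = 0.17 + 0.18 = 0.35.
E[W | W > 1] = [2·0.17 + 3·0.18] / 0.35
 = 0.88 / 0.35
 = 88/35

2.514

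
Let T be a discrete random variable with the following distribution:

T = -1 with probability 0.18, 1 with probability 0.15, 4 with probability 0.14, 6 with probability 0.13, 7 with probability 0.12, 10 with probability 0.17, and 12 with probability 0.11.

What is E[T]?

E[T] = Σ t·P(T=t)
 = (-1)·0.18 + 1·0.15 + 4·0.14 + 6·0.13 + 7·0.12 + 10·0.17 + 12·0.11
 = (-0.18) + 0.15 + 0.56 + 0.78 + 0.84 + 1.7 + 1.32
 = 5.17

5.17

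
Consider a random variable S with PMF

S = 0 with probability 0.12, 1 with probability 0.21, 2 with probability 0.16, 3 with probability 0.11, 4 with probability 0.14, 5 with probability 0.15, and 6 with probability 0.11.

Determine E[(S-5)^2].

E[(S-5)^2] = Σ (s-5)^2·P(S=s)
 = 25·0.12 + 16·0.21 + 9·0.16 + 4·0.11 + 1·0.14 + 0·0.15 + 1·0.11
 = 3 + 3.36 + 1.44 + 0.44 + 0.14 + 0 + 0.11
 = 8.49

8.49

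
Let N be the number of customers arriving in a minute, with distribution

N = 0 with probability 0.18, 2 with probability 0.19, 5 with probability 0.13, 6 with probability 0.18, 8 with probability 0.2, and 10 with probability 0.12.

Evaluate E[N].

E[N] = Σ n·P(N=n)
 = 0·0.18 + 2·0.19 + 5·0.13 + 6·0.18 + 8·0.2 + 10·0.12
 = 0 + 0.38 + 0.65 + 1.08 + 1.6 + 1.2
 = 4.91

4.91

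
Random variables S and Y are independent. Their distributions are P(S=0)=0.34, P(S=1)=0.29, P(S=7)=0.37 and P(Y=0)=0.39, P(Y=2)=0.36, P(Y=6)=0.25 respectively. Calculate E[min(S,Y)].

E[min(S,Y)] = Σ_s Σ_y min(s,y) · P(S=s)P(Y=y)
 = 0·0.1326 + 0·0.1224 + 0·0.085 + 0·0.1131 + 1·0.1044 + 1·0.0725 + 0·0.1443 + 2·0.1332 + 6·0.0925
 = 0 + 0 + 0 + 0 + 0.1044 + 0.0725 + 0 + 0.2664 + 0.555
 = 0.9983

0.9983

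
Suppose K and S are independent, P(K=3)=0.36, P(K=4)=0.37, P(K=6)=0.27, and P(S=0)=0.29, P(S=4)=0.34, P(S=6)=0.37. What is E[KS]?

E[KS] = Σ_k Σ_s ks · P(K=k)P(S=s)
 = 0·0.1044 + 12·0.1224 + 18·0.1332 + 0·0.1073 + 16·0.1258 + 24·0.1369 + 0·0.0783 + 24·0.0918 + 36·0.0999
 = 0 + 1.4688 + 2.3976 + 0 + 2.0128 + 3.2856 + 0 + 2.2032 + 3.5964
 = 14.9644

14.9644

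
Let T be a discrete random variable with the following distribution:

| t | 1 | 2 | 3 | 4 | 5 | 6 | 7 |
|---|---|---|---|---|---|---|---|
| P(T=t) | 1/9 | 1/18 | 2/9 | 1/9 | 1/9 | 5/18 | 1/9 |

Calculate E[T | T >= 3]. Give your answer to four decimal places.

4.9333

P(T >= 3) = 2/9 + 1/9 + 1/9 + 5/18 + 1/9 = 5/6.
E[T | T >= 3] = [3·2/9 + 4·1/9 + 5·1/9 + 6·5/18 + 7·1/9] / (5/6)
 = 37/9 / (5/6)
 = 74/15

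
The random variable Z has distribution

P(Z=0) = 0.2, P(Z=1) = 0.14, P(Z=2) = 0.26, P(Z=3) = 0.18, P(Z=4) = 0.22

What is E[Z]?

E[Z] = Σ z·P(Z=z)
 = 0·0.2 + 1·0.14 + 2·0.26 + 3·0.18 + 4·0.22
 = 0 + 0.14 + 0.52 + 0.54 + 0.88
 = 2.08

2.08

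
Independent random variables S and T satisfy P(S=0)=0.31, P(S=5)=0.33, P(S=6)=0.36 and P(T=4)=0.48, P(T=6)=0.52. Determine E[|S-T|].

2.238

E[|S-T|] = Σ_s Σ_t |s-t| · P(S=s)P(T=t)
 = 4·0.1488 + 6·0.1612 + 1·0.1584 + 1·0.1716 + 2·0.1728 + 0·0.1872
 = 0.5952 + 0.9672 + 0.1584 + 0.1716 + 0.3456 + 0
 = 2.238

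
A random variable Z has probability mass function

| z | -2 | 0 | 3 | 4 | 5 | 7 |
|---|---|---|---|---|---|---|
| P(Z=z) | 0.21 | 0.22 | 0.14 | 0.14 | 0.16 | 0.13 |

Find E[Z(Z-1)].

E[Z(Z-1)] = Σ z(z-1)·P(Z=z)
 = 6·0.21 + 0·0.22 + 6·0.14 + 12·0.14 + 20·0.16 + 42·0.13
 = 1.26 + 0 + 0.84 + 1.68 + 3.2 + 5.46
 = 12.44

12.44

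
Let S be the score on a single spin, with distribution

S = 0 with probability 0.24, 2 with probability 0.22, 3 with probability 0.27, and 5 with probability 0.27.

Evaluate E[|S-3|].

E[|S-3|] = Σ |s-3|·P(S=s)
 = 3·0.24 + 1·0.22 + 0·0.27 + 2·0.27
 = 0.72 + 0.22 + 0 + 0.54
 = 1.48

1.48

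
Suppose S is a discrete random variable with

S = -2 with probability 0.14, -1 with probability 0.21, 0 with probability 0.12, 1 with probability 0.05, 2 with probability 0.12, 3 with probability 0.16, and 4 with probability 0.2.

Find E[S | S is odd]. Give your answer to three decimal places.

P(S is odd) = 0.21 + 0.05 + 0.16 = 0.42.
E[S | S is odd] = [(-1)·0.21 + 1·0.05 + 3·0.16] / 0.42
 = 0.32 / 0.42
 = 16/21

0.762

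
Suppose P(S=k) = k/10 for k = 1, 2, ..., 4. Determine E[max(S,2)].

E[max(S,2)] = Σ max(s,2)·P(S=s)
 = 2·1/10 + 2·1/5 + 3·3/10 + 4·2/5
 = 1/5 + 2/5 + 9/10 + 8/5
 = 31/10

3.1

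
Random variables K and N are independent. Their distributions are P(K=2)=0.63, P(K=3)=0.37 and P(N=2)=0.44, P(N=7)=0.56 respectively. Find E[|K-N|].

2.7556

E[|K-N|] = Σ_k Σ_n |k-n| · P(K=k)P(N=n)
 = 0·0.2772 + 5·0.3528 + 1·0.1628 + 4·0.2072
 = 0 + 1.764 + 0.1628 + 0.8288
 = 2.7556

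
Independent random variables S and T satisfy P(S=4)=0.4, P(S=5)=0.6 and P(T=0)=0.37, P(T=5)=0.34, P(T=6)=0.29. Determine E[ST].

15.824

E[ST] = Σ_s Σ_t st · P(S=s)P(T=t)
 = 0·0.148 + 20·0.136 + 24·0.116 + 0·0.222 + 25·0.204 + 30·0.174
 = 0 + 2.72 + 2.784 + 0 + 5.1 + 5.22
 = 15.824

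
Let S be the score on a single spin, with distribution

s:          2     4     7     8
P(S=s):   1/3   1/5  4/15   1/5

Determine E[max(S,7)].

7.2

E[max(S,7)] = Σ max(s,7)·P(S=s)
 = 7·1/3 + 7·1/5 + 7·4/15 + 8·1/5
 = 7/3 + 7/5 + 28/15 + 8/5
 = 36/5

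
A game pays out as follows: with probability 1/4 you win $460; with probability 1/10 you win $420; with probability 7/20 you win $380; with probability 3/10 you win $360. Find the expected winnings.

398

E[payout] = 460·1/4 + 420·1/10 + 380·7/20 + 360·3/10
 = 115 + 42 + 133 + 108
 = 398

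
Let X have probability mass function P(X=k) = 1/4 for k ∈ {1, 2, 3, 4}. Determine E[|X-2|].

E[|X-2|] = Σ |x-2|·P(X=x)
 = 1·1/4 + 0·1/4 + 1·1/4 + 2·1/4
 = 1/4 + 0 + 1/4 + 1/2
 = 1

1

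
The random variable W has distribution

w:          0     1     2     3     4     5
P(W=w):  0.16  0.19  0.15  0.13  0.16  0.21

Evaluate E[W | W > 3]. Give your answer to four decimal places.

4.5676

P(W > 3) = 0.16 + 0.21 = 0.37.
E[W | W > 3] = [4·0.16 + 5·0.21] / 0.37
 = 1.69 / 0.37
 = 169/37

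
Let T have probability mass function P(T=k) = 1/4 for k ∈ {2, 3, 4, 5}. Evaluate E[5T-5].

E[5T-5] = Σ (5t-5)·P(T=t)
 = 5·1/4 + 10·1/4 + 15·1/4 + 20·1/4
 = 5/4 + 5/2 + 15/4 + 5
 = 25/2

12.5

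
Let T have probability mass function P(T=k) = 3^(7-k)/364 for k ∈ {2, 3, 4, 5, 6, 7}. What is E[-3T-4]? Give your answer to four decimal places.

E[-3T-4] = Σ (-3t-4)·P(T=t)
 = (-10)·243/364 + (-13)·81/364 + (-16)·27/364 + (-19)·9/364 + (-22)·3/364 + (-25)·1/364
 = (-1215/182) + (-81/28) + (-108/91) + (-171/364) + (-33/182) + (-25/364)
 = -4177/364

-11.4753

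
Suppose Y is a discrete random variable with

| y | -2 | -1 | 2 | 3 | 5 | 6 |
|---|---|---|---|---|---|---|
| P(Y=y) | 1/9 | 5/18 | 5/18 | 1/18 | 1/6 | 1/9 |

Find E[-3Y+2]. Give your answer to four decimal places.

E[-3Y+2] = Σ (-3y+2)·P(Y=y)
 = 8·1/9 + 5·5/18 + (-4)·5/18 + (-7)·1/18 + (-13)·1/6 + (-16)·1/9
 = 8/9 + 25/18 + (-10/9) + (-7/18) + (-13/6) + (-16/9)
 = -19/6

-3.1667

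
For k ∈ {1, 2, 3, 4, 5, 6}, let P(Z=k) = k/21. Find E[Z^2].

21

E[Z^2] = Σ z^2·P(Z=z)
 = 1·1/21 + 4·2/21 + 9·1/7 + 16·4/21 + 25·5/21 + 36·2/7
 = 1/21 + 8/21 + 9/7 + 64/21 + 125/21 + 72/7
 = 21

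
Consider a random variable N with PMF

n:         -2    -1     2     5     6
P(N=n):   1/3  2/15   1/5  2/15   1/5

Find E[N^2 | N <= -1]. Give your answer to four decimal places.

P(N <= -1) = 1/3 + 2/15 = 7/15.
E[N^2 | N <= -1] = [4·1/3 + 1·2/15] / (7/15)
 = 22/15 / (7/15)
 = 22/7

3.1429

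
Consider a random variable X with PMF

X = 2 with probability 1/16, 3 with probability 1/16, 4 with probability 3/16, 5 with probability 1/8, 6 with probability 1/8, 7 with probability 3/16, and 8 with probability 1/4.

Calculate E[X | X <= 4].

P(X <= 4) = 1/16 + 1/16 + 3/16 = 5/16.
E[X | X <= 4] = [2·1/16 + 3·1/16 + 4·3/16] / (5/16)
 = 17/16 / (5/16)
 = 17/5

3.4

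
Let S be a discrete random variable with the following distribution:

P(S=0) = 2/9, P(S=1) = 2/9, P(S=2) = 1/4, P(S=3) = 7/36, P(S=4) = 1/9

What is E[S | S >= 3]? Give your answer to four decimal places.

P(S >= 3) = 7/36 + 1/9 = 11/36.
E[S | S >= 3] = [3·7/36 + 4·1/9] / (11/36)
 = 37/36 / (11/36)
 = 37/11

3.3636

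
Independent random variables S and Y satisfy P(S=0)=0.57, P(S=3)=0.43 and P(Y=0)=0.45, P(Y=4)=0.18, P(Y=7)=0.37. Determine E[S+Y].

E[S+Y] = Σ_s Σ_y (s+y) · P(S=s)P(Y=y)
 = 0·0.2565 + 4·0.1026 + 7·0.2109 + 3·0.1935 + 7·0.0774 + 10·0.1591
 = 0 + 0.4104 + 1.4763 + 0.5805 + 0.5418 + 1.591
 = 4.6

4.6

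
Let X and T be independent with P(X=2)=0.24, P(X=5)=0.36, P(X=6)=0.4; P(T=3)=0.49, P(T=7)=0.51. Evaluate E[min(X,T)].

3.7392

E[min(X,T)] = Σ_x Σ_t min(x,t) · P(X=x)P(T=t)
 = 2·0.1176 + 2·0.1224 + 3·0.1764 + 5·0.1836 + 3·0.196 + 6·0.204
 = 0.2352 + 0.2448 + 0.5292 + 0.918 + 0.588 + 1.224
 = 3.7392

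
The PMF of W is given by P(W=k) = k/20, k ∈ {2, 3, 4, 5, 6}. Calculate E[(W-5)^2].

E[(W-5)^2] = Σ (w-5)^2·P(W=w)
 = 9·1/10 + 4·3/20 + 1·1/5 + 0·1/4 + 1·3/10
 = 9/10 + 3/5 + 1/5 + 0 + 3/10
 = 2

2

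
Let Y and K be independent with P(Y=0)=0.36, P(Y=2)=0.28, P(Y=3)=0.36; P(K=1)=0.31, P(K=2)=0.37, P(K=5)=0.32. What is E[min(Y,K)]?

1.1968

E[min(Y,K)] = Σ_y Σ_k min(y,k) · P(Y=y)P(K=k)
 = 0·0.1116 + 0·0.1332 + 0·0.1152 + 1·0.0868 + 2·0.1036 + 2·0.0896 + 1·0.1116 + 2·0.1332 + 3·0.1152
 = 0 + 0 + 0 + 0.0868 + 0.2072 + 0.1792 + 0.1116 + 0.2664 + 0.3456
 = 1.1968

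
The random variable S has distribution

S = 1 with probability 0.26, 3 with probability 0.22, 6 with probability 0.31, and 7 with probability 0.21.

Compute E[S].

E[S] = Σ s·P(S=s)
 = 1·0.26 + 3·0.22 + 6·0.31 + 7·0.21
 = 0.26 + 0.66 + 1.86 + 1.47
 = 4.25

4.25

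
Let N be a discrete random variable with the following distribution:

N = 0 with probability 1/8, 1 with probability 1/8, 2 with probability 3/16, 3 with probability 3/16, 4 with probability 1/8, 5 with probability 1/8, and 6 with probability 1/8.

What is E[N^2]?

12.1875

E[N^2] = Σ n^2·P(N=n)
 = 0·1/8 + 1·1/8 + 4·3/16 + 9·3/16 + 16·1/8 + 25·1/8 + 36·1/8
 = 0 + 1/8 + 3/4 + 27/16 + 2 + 25/8 + 9/2
 = 195/16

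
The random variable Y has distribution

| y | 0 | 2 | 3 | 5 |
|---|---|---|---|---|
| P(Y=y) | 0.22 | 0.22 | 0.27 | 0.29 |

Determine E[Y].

E[Y] = Σ y·P(Y=y)
 = 0·0.22 + 2·0.22 + 3·0.27 + 5·0.29
 = 0 + 0.44 + 0.81 + 1.45
 = 2.7

2.7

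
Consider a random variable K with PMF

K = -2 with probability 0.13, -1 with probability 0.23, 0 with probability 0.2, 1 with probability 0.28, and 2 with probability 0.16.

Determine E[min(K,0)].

E[min(K,0)] = Σ min(k,0)·P(K=k)
 = (-2)·0.13 + (-1)·0.23 + 0·0.2 + 0·0.28 + 0·0.16
 = (-0.26) + (-0.23) + 0 + 0 + 0
 = -0.49

-0.49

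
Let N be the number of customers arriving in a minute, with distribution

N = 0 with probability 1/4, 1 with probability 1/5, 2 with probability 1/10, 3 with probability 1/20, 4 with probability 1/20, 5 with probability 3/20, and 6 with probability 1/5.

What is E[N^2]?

12.8

E[N^2] = Σ n^2·P(N=n)
 = 0·1/4 + 1·1/5 + 4·1/10 + 9·1/20 + 16·1/20 + 25·3/20 + 36·1/5
 = 0 + 1/5 + 2/5 + 9/20 + 4/5 + 15/4 + 36/5
 = 64/5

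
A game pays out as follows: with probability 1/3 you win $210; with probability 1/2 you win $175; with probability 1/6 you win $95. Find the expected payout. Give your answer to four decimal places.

E[payout] = 210·1/3 + 175·1/2 + 95·1/6
 = 70 + 175/2 + 95/6
 = 520/3

173.3333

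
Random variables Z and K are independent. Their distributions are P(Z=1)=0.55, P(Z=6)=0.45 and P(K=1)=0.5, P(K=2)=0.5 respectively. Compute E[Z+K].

4.75

E[Z+K] = Σ_z Σ_k (z+k) · P(Z=z)P(K=k)
 = 2·0.275 + 3·0.275 + 7·0.225 + 8·0.225
 = 0.55 + 0.825 + 1.575 + 1.8
 = 4.75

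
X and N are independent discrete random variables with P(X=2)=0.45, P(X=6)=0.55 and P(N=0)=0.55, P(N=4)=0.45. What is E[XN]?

7.56

E[XN] = Σ_x Σ_n xn · P(X=x)P(N=n)
 = 0·0.2475 + 8·0.2025 + 0·0.3025 + 24·0.2475
 = 0 + 1.62 + 0 + 5.94
 = 7.56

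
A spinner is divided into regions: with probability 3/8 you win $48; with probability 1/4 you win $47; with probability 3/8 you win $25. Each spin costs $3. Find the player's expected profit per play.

E[payout] = 48·3/8 + 47·1/4 + 25·3/8
 = 18 + 47/4 + 75/8
 = 313/8
Net = 313/8 - 3 = 289/8

36.125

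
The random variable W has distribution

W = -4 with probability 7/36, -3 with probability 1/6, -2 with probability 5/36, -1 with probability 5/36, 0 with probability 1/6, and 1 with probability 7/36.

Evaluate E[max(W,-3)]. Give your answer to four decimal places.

E[max(W,-3)] = Σ max(w,-3)·P(W=w)
 = (-3)·7/36 + (-3)·1/6 + (-2)·5/36 + (-1)·5/36 + 0·1/6 + 1·7/36
 = (-7/12) + (-1/2) + (-5/18) + (-5/36) + 0 + 7/36
 = -47/36

-1.3056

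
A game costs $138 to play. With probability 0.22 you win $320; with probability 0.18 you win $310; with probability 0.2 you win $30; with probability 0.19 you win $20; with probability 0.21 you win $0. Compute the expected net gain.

E[payout] = 320·0.22 + 310·0.18 + 30·0.2 + 20·0.19 + 0·0.21
 = 70.4 + 55.8 + 6 + 3.8 + 0
 = 136
Net = 136 - 138 = -2

-2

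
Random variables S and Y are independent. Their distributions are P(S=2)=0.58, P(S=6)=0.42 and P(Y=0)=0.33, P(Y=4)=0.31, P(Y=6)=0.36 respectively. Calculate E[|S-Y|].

E[|S-Y|] = Σ_s Σ_y |s-y| · P(S=s)P(Y=y)
 = 2·0.1914 + 2·0.1798 + 4·0.2088 + 6·0.1386 + 2·0.1302 + 0·0.1512
 = 0.3828 + 0.3596 + 0.8352 + 0.8316 + 0.2604 + 0
 = 2.6696

2.6696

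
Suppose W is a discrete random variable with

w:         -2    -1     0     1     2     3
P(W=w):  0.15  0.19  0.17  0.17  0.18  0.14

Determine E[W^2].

2.94

E[W^2] = Σ w^2·P(W=w)
 = 4·0.15 + 1·0.19 + 0·0.17 + 1·0.17 + 4·0.18 + 9·0.14
 = 0.6 + 0.19 + 0 + 0.17 + 0.72 + 1.26
 = 2.94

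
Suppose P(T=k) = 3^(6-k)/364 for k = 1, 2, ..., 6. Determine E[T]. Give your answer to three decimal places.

E[T] = Σ t·P(T=t)
 = 1·243/364 + 2·81/364 + 3·27/364 + 4·9/364 + 5·3/364 + 6·1/364
 = 243/364 + 81/182 + 81/364 + 9/91 + 15/364 + 3/182
 = 543/364

1.492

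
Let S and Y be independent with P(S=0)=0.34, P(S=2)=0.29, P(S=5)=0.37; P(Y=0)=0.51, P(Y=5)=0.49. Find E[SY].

E[SY] = Σ_s Σ_y sy · P(S=s)P(Y=y)
 = 0·0.1734 + 0·0.1666 + 0·0.1479 + 10·0.1421 + 0·0.1887 + 25·0.1813
 = 0 + 0 + 0 + 1.421 + 0 + 4.5325
 = 5.9535

5.9535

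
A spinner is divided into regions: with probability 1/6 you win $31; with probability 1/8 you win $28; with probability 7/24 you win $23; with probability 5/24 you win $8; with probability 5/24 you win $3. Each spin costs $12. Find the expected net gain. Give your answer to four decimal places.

E[payout] = 31·1/6 + 28·1/8 + 23·7/24 + 8·5/24 + 3·5/24
 = 31/6 + 7/2 + 161/24 + 5/3 + 5/8
 = 53/3
Net = 53/3 - 12 = 17/3

5.6667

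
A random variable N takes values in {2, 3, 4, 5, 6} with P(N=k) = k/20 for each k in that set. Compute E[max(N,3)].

E[max(N,3)] = Σ max(n,3)·P(N=n)
 = 3·1/10 + 3·3/20 + 4·1/5 + 5·1/4 + 6·3/10
 = 3/10 + 9/20 + 4/5 + 5/4 + 9/5
 = 23/5

4.6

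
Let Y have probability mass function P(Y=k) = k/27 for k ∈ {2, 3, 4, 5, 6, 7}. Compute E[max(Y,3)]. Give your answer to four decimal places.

5.2222

E[max(Y,3)] = Σ max(y,3)·P(Y=y)
 = 3·2/27 + 3·1/9 + 4·4/27 + 5·5/27 + 6·2/9 + 7·7/27
 = 2/9 + 1/3 + 16/27 + 25/27 + 4/3 + 49/27
 = 47/9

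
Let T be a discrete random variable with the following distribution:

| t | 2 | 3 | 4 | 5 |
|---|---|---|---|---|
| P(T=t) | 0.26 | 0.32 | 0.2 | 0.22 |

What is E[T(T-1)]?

9.24

E[T(T-1)] = Σ t(t-1)·P(T=t)
 = 2·0.26 + 6·0.32 + 12·0.2 + 20·0.22
 = 0.52 + 1.92 + 2.4 + 4.4
 = 9.24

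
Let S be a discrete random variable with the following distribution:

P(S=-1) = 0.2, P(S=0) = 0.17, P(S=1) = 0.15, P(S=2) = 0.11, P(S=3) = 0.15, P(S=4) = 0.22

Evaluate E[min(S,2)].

E[min(S,2)] = Σ min(s,2)·P(S=s)
 = (-1)·0.2 + 0·0.17 + 1·0.15 + 2·0.11 + 2·0.15 + 2·0.22
 = (-0.2) + 0 + 0.15 + 0.22 + 0.3 + 0.44
 = 0.91

0.91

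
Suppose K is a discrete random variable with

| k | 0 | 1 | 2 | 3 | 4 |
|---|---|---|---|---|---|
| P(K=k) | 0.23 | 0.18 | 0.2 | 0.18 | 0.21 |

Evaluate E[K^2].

5.96

E[K^2] = Σ k^2·P(K=k)
 = 0·0.23 + 1·0.18 + 4·0.2 + 9·0.18 + 16·0.21
 = 0 + 0.18 + 0.8 + 1.62 + 3.36
 = 5.96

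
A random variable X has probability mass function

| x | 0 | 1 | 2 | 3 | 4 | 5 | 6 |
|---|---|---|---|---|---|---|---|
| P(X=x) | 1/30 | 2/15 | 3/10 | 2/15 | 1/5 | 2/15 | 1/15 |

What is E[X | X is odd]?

3

P(X is odd) = 2/15 + 2/15 + 2/15 = 2/5.
E[X | X is odd] = [1·2/15 + 3·2/15 + 5·2/15] / (2/5)
 = 6/5 / (2/5)
 = 3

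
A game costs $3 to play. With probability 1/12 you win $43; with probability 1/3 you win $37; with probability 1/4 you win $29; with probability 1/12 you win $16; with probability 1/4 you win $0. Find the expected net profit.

E[payout] = 43·1/12 + 37·1/3 + 29·1/4 + 16·1/12 + 0·1/4
 = 43/12 + 37/3 + 29/4 + 4/3 + 0
 = 49/2
Net = 49/2 - 3 = 43/2

21.5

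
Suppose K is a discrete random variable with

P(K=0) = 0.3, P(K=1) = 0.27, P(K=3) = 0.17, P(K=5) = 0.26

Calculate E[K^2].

8.3

E[K^2] = Σ k^2·P(K=k)
 = 0·0.3 + 1·0.27 + 9·0.17 + 25·0.26
 = 0 + 0.27 + 1.53 + 6.5
 = 8.3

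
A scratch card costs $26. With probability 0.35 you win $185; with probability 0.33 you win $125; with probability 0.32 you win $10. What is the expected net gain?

E[payout] = 185·0.35 + 125·0.33 + 10·0.32
 = 64.75 + 41.25 + 3.2
 = 109.2
Net = 109.2 - 26 = 83.2

83.2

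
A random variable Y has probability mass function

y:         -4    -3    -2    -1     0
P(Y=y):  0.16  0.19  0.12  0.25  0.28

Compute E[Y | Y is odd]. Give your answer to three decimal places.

-1.864

P(Y is odd) = 0.19 + 0.25 = 0.44.
E[Y | Y is odd] = [(-3)·0.19 + (-1)·0.25] / 0.44
 = -0.82 / 0.44
 = -41/22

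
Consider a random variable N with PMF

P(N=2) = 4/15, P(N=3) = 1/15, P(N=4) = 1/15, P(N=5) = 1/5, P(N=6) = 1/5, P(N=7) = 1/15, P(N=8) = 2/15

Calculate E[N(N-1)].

22

E[N(N-1)] = Σ n(n-1)·P(N=n)
 = 2·4/15 + 6·1/15 + 12·1/15 + 20·1/5 + 30·1/5 + 42·1/15 + 56·2/15
 = 8/15 + 2/5 + 4/5 + 4 + 6 + 14/5 + 112/15
 = 22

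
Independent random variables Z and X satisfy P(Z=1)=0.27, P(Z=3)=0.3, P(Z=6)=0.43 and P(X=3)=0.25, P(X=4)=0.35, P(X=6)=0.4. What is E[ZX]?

17.0625

E[ZX] = Σ_z Σ_x zx · P(Z=z)P(X=x)
 = 3·0.0675 + 4·0.0945 + 6·0.108 + 9·0.075 + 12·0.105 + 18·0.12 + 18·0.1075 + 24·0.1505 + 36·0.172
 = 0.2025 + 0.378 + 0.648 + 0.675 + 1.26 + 2.16 + 1.935 + 3.612 + 6.192
 = 17.0625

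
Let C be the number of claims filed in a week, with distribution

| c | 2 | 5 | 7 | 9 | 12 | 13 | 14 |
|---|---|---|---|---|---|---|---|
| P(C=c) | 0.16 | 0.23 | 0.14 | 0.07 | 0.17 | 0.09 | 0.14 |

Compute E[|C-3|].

5.57

E[|C-3|] = Σ |c-3|·P(C=c)
 = 1·0.16 + 2·0.23 + 4·0.14 + 6·0.07 + 9·0.17 + 10·0.09 + 11·0.14
 = 0.16 + 0.46 + 0.56 + 0.42 + 1.53 + 0.9 + 1.54
 = 5.57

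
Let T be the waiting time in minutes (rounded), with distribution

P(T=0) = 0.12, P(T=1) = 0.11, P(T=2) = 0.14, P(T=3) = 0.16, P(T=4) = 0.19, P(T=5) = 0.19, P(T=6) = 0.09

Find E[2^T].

E[2^T] = Σ 2^t·P(T=t)
 = 1·0.12 + 2·0.11 + 4·0.14 + 8·0.16 + 16·0.19 + 32·0.19 + 64·0.09
 = 0.12 + 0.22 + 0.56 + 1.28 + 3.04 + 6.08 + 5.76
 = 17.06

17.06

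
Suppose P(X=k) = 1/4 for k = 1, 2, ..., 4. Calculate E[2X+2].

E[2X+2] = Σ (2x+2)·P(X=x)
 = 4·1/4 + 6·1/4 + 8·1/4 + 10·1/4
 = 1 + 3/2 + 2 + 5/2
 = 7

7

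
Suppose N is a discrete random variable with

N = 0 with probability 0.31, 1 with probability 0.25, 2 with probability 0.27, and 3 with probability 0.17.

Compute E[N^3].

E[N^3] = Σ n^3·P(N=n)
 = 0·0.31 + 1·0.25 + 8·0.27 + 27·0.17
 = 0 + 0.25 + 2.16 + 4.59
 = 7

7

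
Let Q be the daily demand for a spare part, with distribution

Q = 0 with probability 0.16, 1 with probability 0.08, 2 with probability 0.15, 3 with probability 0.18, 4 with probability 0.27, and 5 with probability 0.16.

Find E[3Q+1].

9.4

E[3Q+1] = Σ (3q+1)·P(Q=q)
 = 1·0.16 + 4·0.08 + 7·0.15 + 10·0.18 + 13·0.27 + 16·0.16
 = 0.16 + 0.32 + 1.05 + 1.8 + 3.51 + 2.56
 = 9.4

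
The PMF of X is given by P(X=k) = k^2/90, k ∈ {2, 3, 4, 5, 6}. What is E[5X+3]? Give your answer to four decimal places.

E[5X+3] = Σ (5x+3)·P(X=x)
 = 13·2/45 + 18·1/10 + 23·8/45 + 28·5/18 + 33·2/5
 = 26/45 + 9/5 + 184/45 + 70/9 + 66/5
 = 247/9

27.4444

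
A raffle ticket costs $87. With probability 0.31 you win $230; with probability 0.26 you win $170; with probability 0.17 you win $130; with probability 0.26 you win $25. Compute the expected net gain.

57.1

E[payout] = 230·0.31 + 170·0.26 + 130·0.17 + 25·0.26
 = 71.3 + 44.2 + 22.1 + 6.5
 = 144.1
Net = 144.1 - 87 = 57.1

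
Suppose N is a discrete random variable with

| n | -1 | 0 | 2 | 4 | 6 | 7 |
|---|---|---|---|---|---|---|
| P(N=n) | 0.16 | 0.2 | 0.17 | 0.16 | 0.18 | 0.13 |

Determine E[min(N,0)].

-0.16

E[min(N,0)] = Σ min(n,0)·P(N=n)
 = (-1)·0.16 + 0·0.2 + 0·0.17 + 0·0.16 + 0·0.18 + 0·0.13
 = (-0.16) + 0 + 0 + 0 + 0 + 0
 = -0.16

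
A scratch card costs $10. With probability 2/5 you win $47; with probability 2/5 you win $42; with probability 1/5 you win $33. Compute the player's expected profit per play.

32.2

E[payout] = 47·2/5 + 42·2/5 + 33·1/5
 = 94/5 + 84/5 + 33/5
 = 211/5
Net = 211/5 - 10 = 161/5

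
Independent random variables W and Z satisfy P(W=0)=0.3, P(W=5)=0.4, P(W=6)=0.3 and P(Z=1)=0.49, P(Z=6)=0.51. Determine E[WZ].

13.49

E[WZ] = Σ_w Σ_z wz · P(W=w)P(Z=z)
 = 0·0.147 + 0·0.153 + 5·0.196 + 30·0.204 + 6·0.147 + 36·0.153
 = 0 + 0 + 0.98 + 6.12 + 0.882 + 5.508
 = 13.49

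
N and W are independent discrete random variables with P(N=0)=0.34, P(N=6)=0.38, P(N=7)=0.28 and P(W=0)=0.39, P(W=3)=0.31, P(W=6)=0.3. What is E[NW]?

11.5752

E[NW] = Σ_n Σ_w nw · P(N=n)P(W=w)
 = 0·0.1326 + 0·0.1054 + 0·0.102 + 0·0.1482 + 18·0.1178 + 36·0.114 + 0·0.1092 + 21·0.0868 + 42·0.084
 = 0 + 0 + 0 + 0 + 2.1204 + 4.104 + 0 + 1.8228 + 3.528
 = 11.5752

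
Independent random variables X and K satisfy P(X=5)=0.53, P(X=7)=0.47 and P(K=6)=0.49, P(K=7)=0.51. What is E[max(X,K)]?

E[max(X,K)] = Σ_x Σ_k max(x,k) · P(X=x)P(K=k)
 = 6·0.2597 + 7·0.2703 + 7·0.2303 + 7·0.2397
 = 1.5582 + 1.8921 + 1.6121 + 1.6779
 = 6.7403

6.7403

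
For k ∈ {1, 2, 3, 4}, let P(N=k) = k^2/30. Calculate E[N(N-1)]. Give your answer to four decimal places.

8.4667

E[N(N-1)] = Σ n(n-1)·P(N=n)
 = 0·1/30 + 2·2/15 + 6·3/10 + 12·8/15
 = 0 + 4/15 + 9/5 + 32/5
 = 127/15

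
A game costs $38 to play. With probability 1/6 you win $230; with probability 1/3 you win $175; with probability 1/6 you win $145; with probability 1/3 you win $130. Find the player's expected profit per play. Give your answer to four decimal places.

126.1667

E[payout] = 230·1/6 + 175·1/3 + 145·1/6 + 130·1/3
 = 115/3 + 175/3 + 145/6 + 130/3
 = 985/6
Net = 985/6 - 38 = 757/6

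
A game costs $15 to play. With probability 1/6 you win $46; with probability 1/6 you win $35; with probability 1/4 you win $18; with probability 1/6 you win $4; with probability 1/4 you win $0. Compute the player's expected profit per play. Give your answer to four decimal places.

E[payout] = 46·1/6 + 35·1/6 + 18·1/4 + 4·1/6 + 0·1/4
 = 23/3 + 35/6 + 9/2 + 2/3 + 0
 = 56/3
Net = 56/3 - 15 = 11/3

3.6667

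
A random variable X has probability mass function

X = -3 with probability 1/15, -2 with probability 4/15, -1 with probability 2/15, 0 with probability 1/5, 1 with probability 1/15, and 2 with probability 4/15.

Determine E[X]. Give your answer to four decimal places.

-0.2667

E[X] = Σ x·P(X=x)
 = (-3)·1/15 + (-2)·4/15 + (-1)·2/15 + 0·1/5 + 1·1/15 + 2·4/15
 = (-1/5) + (-8/15) + (-2/15) + 0 + 1/15 + 8/15
 = -4/15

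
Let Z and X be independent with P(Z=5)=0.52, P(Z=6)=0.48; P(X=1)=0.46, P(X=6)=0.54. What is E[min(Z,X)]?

E[min(Z,X)] = Σ_z Σ_x min(z,x) · P(Z=z)P(X=x)
 = 1·0.2392 + 5·0.2808 + 1·0.2208 + 6·0.2592
 = 0.2392 + 1.404 + 0.2208 + 1.5552
 = 3.4192

3.4192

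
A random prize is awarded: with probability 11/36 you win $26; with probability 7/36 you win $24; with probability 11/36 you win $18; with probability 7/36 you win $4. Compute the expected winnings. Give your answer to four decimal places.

E[payout] = 26·11/36 + 24·7/36 + 18·11/36 + 4·7/36
 = 143/18 + 14/3 + 11/2 + 7/9
 = 170/9

18.8889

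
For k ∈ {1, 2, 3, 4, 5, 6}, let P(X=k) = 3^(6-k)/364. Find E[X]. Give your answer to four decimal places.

E[X] = Σ x·P(X=x)
 = 1·243/364 + 2·81/364 + 3·27/364 + 4·9/364 + 5·3/364 + 6·1/364
 = 243/364 + 81/182 + 81/364 + 9/91 + 15/364 + 3/182
 = 543/364

1.4918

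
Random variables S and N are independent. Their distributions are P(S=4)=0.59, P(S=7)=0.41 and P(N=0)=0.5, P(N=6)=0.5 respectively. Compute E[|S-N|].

E[|S-N|] = Σ_s Σ_n |s-n| · P(S=s)P(N=n)
 = 4·0.295 + 2·0.295 + 7·0.205 + 1·0.205
 = 1.18 + 0.59 + 1.435 + 0.205
 = 3.41

3.41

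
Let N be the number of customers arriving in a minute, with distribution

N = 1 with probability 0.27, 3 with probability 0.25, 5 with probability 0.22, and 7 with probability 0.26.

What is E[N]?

E[N] = Σ n·P(N=n)
 = 1·0.27 + 3·0.25 + 5·0.22 + 7·0.26
 = 0.27 + 0.75 + 1.1 + 1.82
 = 3.94

3.94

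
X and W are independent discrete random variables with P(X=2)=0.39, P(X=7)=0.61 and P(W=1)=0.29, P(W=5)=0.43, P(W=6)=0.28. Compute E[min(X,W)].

3.1801

E[min(X,W)] = Σ_x Σ_w min(x,w) · P(X=x)P(W=w)
 = 1·0.1131 + 2·0.1677 + 2·0.1092 + 1·0.1769 + 5·0.2623 + 6·0.1708
 = 0.1131 + 0.3354 + 0.2184 + 0.1769 + 1.3115 + 1.0248
 = 3.1801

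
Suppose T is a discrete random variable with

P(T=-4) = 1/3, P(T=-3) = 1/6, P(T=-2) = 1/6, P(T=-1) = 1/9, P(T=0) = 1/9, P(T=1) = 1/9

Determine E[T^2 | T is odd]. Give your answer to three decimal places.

4.429

P(T is odd) = 1/6 + 1/9 + 1/9 = 7/18.
E[T^2 | T is odd] = [9·1/6 + 1·1/9 + 1·1/9] / (7/18)
 = 31/18 / (7/18)
 = 31/7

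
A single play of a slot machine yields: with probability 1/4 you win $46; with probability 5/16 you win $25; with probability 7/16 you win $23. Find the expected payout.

E[payout] = 46·1/4 + 25·5/16 + 23·7/16
 = 23/2 + 125/16 + 161/16
 = 235/8

29.375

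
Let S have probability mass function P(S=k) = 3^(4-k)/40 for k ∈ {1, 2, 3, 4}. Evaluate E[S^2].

E[S^2] = Σ s^2·P(S=s)
 = 1·27/40 + 4·9/40 + 9·3/40 + 16·1/40
 = 27/40 + 9/10 + 27/40 + 2/5
 = 53/20

2.65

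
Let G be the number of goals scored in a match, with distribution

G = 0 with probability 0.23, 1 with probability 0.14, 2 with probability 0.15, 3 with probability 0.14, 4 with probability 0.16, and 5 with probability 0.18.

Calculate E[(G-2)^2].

E[(G-2)^2] = Σ (g-2)^2·P(G=g)
 = 4·0.23 + 1·0.14 + 0·0.15 + 1·0.14 + 4·0.16 + 9·0.18
 = 0.92 + 0.14 + 0 + 0.14 + 0.64 + 1.62
 = 3.46

3.46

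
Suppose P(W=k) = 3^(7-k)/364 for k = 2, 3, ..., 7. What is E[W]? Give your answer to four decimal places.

2.4918

E[W] = Σ w·P(W=w)
 = 2·243/364 + 3·81/364 + 4·27/364 + 5·9/364 + 6·3/364 + 7·1/364
 = 243/182 + 243/364 + 27/91 + 45/364 + 9/182 + 1/52
 = 907/364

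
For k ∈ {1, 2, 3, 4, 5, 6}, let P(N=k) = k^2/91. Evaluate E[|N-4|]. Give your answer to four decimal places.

1.2857

E[|N-4|] = Σ |n-4|·P(N=n)
 = 3·1/91 + 2·4/91 + 1·9/91 + 0·16/91 + 1·25/91 + 2·36/91
 = 3/91 + 8/91 + 9/91 + 0 + 25/91 + 72/91
 = 9/7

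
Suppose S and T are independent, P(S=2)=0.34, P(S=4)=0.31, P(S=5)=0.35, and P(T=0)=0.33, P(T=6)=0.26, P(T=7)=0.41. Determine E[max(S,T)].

E[max(S,T)] = Σ_s Σ_t max(s,t) · P(S=s)P(T=t)
 = 2·0.1122 + 6·0.0884 + 7·0.1394 + 4·0.1023 + 6·0.0806 + 7·0.1271 + 5·0.1155 + 6·0.091 + 7·0.1435
 = 0.2244 + 0.5304 + 0.9758 + 0.4092 + 0.4836 + 0.8897 + 0.5775 + 0.546 + 1.0045
 = 5.6411

5.6411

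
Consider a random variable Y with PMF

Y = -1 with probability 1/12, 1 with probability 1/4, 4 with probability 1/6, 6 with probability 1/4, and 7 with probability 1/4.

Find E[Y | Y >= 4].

P(Y >= 4) = 1/6 + 1/4 + 1/4 = 2/3.
E[Y | Y >= 4] = [4·1/6 + 6·1/4 + 7·1/4] / (2/3)
 = 47/12 / (2/3)
 = 47/8

5.875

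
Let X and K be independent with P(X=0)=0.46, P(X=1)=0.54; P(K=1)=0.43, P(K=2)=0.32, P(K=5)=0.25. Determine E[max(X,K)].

2.32

E[max(X,K)] = Σ_x Σ_k max(x,k) · P(X=x)P(K=k)
 = 1·0.1978 + 2·0.1472 + 5·0.115 + 1·0.2322 + 2·0.1728 + 5·0.135
 = 0.1978 + 0.2944 + 0.575 + 0.2322 + 0.3456 + 0.675
 = 2.32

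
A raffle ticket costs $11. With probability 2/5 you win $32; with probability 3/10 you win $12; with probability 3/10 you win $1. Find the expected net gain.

5.7

E[payout] = 32·2/5 + 12·3/10 + 1·3/10
 = 64/5 + 18/5 + 3/10
 = 167/10
Net = 167/10 - 11 = 57/10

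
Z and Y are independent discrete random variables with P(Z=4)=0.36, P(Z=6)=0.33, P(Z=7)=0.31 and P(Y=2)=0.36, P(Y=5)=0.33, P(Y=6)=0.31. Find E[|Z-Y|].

2.044

E[|Z-Y|] = Σ_z Σ_y |z-y| · P(Z=z)P(Y=y)
 = 2·0.1296 + 1·0.1188 + 2·0.1116 + 4·0.1188 + 1·0.1089 + 0·0.1023 + 5·0.1116 + 2·0.1023 + 1·0.0961
 = 0.2592 + 0.1188 + 0.2232 + 0.4752 + 0.1089 + 0 + 0.558 + 0.2046 + 0.0961
 = 2.044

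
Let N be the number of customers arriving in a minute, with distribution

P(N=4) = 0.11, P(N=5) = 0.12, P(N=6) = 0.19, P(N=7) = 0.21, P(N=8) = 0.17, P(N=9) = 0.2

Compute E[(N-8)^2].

4.01

E[(N-8)^2] = Σ (n-8)^2·P(N=n)
 = 16·0.11 + 9·0.12 + 4·0.19 + 1·0.21 + 0·0.17 + 1·0.2
 = 1.76 + 1.08 + 0.76 + 0.21 + 0 + 0.2
 = 4.01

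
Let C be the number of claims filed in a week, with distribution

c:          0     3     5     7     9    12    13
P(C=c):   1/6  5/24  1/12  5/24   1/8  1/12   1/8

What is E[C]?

E[C] = Σ c·P(C=c)
 = 0·1/6 + 3·5/24 + 5·1/12 + 7·5/24 + 9·1/8 + 12·1/12 + 13·1/8
 = 0 + 5/8 + 5/12 + 35/24 + 9/8 + 1 + 13/8
 = 25/4

6.25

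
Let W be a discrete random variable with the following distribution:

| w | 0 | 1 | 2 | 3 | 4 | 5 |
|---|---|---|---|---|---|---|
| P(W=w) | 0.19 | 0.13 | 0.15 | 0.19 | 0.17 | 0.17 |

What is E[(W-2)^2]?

E[(W-2)^2] = Σ (w-2)^2·P(W=w)
 = 4·0.19 + 1·0.13 + 0·0.15 + 1·0.19 + 4·0.17 + 9·0.17
 = 0.76 + 0.13 + 0 + 0.19 + 0.68 + 1.53
 = 3.29

3.29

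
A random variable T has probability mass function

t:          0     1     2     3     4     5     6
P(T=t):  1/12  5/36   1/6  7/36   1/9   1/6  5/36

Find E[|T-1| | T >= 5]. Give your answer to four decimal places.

4.4545

P(T >= 5) = 1/6 + 5/36 = 11/36.
E[|T-1| | T >= 5] = [4·1/6 + 5·5/36] / (11/36)
 = 49/36 / (11/36)
 = 49/11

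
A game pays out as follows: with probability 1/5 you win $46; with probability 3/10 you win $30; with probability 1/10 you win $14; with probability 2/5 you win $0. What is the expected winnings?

19.6

E[payout] = 46·1/5 + 30·3/10 + 14·1/10 + 0·2/5
 = 46/5 + 9 + 7/5 + 0
 = 98/5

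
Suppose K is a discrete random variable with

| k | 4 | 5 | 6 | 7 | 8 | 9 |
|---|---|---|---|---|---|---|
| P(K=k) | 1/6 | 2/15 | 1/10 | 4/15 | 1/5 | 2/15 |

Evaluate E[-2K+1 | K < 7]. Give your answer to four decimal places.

P(K < 7) = 1/6 + 2/15 + 1/10 = 2/5.
E[-2K+1 | K < 7] = [(-7)·1/6 + (-9)·2/15 + (-11)·1/10] / (2/5)
 = -52/15 / (2/5)
 = -26/3

-8.6667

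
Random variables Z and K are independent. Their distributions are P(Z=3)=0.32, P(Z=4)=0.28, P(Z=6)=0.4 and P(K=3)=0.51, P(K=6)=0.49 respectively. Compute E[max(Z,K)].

5.2248

E[max(Z,K)] = Σ_z Σ_k max(z,k) · P(Z=z)P(K=k)
 = 3·0.1632 + 6·0.1568 + 4·0.1428 + 6·0.1372 + 6·0.204 + 6·0.196
 = 0.4896 + 0.9408 + 0.5712 + 0.8232 + 1.224 + 1.176
 = 5.2248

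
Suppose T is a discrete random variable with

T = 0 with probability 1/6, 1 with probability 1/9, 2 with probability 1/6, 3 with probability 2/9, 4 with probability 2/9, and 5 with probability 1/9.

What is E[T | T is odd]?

3

P(T is odd) = 1/9 + 2/9 + 1/9 = 4/9.
E[T | T is odd] = [1·1/9 + 3·2/9 + 5·1/9] / (4/9)
 = 4/3 / (4/9)
 = 3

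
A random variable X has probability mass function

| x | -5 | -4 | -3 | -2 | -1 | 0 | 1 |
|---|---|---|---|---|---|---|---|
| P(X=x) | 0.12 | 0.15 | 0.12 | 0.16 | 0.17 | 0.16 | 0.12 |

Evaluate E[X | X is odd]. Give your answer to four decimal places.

P(X is odd) = 0.12 + 0.12 + 0.17 + 0.12 = 0.53.
E[X | X is odd] = [(-5)·0.12 + (-3)·0.12 + (-1)·0.17 + 1·0.12] / 0.53
 = -1.01 / 0.53
 = -101/53

-1.9057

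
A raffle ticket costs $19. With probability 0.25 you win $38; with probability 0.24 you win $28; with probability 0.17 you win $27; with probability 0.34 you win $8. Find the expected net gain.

4.53

E[payout] = 38·0.25 + 28·0.24 + 27·0.17 + 8·0.34
 = 9.5 + 6.72 + 4.59 + 2.72
 = 23.53
Net = 23.53 - 19 = 4.53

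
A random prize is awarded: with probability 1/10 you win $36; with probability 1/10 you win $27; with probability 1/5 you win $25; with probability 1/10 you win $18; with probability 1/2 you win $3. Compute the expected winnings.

E[payout] = 36·1/10 + 27·1/10 + 25·1/5 + 18·1/10 + 3·1/2
 = 18/5 + 27/10 + 5 + 9/5 + 3/2
 = 73/5

14.6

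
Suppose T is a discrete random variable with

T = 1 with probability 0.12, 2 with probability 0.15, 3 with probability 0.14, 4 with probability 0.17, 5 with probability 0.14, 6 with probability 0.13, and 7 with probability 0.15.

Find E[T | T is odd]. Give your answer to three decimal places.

P(T is odd) = 0.12 + 0.14 + 0.14 + 0.15 = 0.55.
E[T | T is odd] = [1·0.12 + 3·0.14 + 5·0.14 + 7·0.15] / 0.55
 = 2.29 / 0.55
 = 229/55

4.164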